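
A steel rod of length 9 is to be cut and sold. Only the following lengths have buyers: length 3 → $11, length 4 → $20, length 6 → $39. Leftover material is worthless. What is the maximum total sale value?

50

Build f[k] bottom-up: f[k] = max over allowed piece i of (p[i] + f[k−i]).
f[1] = 0
f[2] = 0
f[3] = 11
f[4] = 20
f[5] = 20
f[6] = 39
f[7] = 39
f[8] = 40  (first piece 4, then f[4]=20)
f[9] = 50  (first piece 3, then f[6]=39)
One optimal cutting: 6 + 3 → $50.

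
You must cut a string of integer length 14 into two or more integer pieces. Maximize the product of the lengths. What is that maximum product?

Fill P[k] for k=2..14: at each k try every first piece i and multiply by the better of (k−i) uncut or P[k−i].
P[2] = 1·max(1,0) = 1·1 = 1
P[3] = max(1·2, 2·1) = 2
P[4] = max(1·3, 2·2, 3·1) = 4
P[5] = max(1·4, 2·3, 3·2, 4·1) = 6
P[6] = max(1·6, 2·4, 3·3, 4·2, 5·1) = 9
P[7] = max(1·9, 2·6, 3·4, 4·3, 5·2, 6·1) = 12
P[8] = max(1·12, 2·9, 3·6, …, 6·2, 7·1) = 18
P[9] = max(1·18, 2·12, 3·9, …, 7·2, 8·1) = 27
P[10] = max(1·27, 2·18, 3·12, …, 8·2, 9·1) = 36
P[11] = max(1·36, 2·27, 3·18, …, 9·2, 10·1) = 54
P[12] = max(1·54, 2·36, 3·27, …, 10·2, 11·1) = 81
P[13] = max(1·81, 2·54, 3·36, …, 11·2, 12·1) = 108
P[14] = max(1·108, 2·81, 3·54, …, 12·2, 13·1) = 162
One optimal split: 3 + 3 + 3 + 3 + 2; product 3·3·3·3·2 = 162.

162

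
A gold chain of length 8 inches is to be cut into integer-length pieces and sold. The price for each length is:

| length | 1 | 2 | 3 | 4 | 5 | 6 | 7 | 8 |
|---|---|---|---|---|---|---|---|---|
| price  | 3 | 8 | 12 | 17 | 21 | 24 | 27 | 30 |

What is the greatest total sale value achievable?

34

Consider every possible first cut. R[k] is the best of p[i]+R[k−i] over all sellable i≤k.
R[1] = 3
R[2] = 8
R[3] = 12
R[4] = 17
R[5] = 21
R[6] = 25  (first piece 2, then R[4]=17)
R[7] = 29  (first piece 2, then R[5]=21)
R[8] = 34  (first piece 4, then R[4]=17)
One optimal cutting: 4 + 4 → $17 + $17 = $34.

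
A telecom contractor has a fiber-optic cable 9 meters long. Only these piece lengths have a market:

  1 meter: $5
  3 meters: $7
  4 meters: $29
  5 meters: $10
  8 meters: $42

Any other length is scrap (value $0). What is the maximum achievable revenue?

Build r[k] bottom-up: r[k] = max over allowed piece i of (p[i] + r[k−i]).
r[1] = 5
r[2] = 10  (first piece 1, then r[1]=5)
r[3] = max(5+10, 7+0) = 15
r[4] = max(5+15, 7+5, 29+0) = 29
r[5] = max(5+29, 7+10, 29+5, 10+0) = 34
r[6] = max(5+34, 7+15, 29+10, 10+5) = 39
r[7] = max(5+39, 7+29, 29+15, 10+10) = 44
r[8] = max(5+44, 7+34, 29+29, 10+15, 42+0) = 58
r[9] = max(5+58, 7+39, 29+34, 10+29, 42+5) = 63
One optimal cutting: 4 + 4 + 1 → $63.

63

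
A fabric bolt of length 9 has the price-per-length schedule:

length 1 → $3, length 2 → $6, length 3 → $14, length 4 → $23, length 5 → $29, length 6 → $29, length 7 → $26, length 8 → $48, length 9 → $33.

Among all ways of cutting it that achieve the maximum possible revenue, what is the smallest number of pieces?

2

Build r[k] bottom-up: r[k] = max over allowed piece i of (p[i] + r[k−i]).
r[1] = 3
r[2] = max(3+3, 6+0) = 6
r[3] = max(3+6, 6+3, 14+0) = 14
r[4] = max(3+14, 6+6, 14+3, 23+0) = 23
r[5] = max(3+23, 6+14, 14+6, 23+3, 29+0) = 29
r[6] = max(3+29, 6+23, 14+14, 23+6, 29+3, 29+0) = 32
r[7] = max(3+32, 6+29, 14+23, …, 29+3, 26+0) = 37
r[8] = max(3+37, 6+32, 14+29, …, 26+3, 48+0) = 48
r[9] = max(3+48, 6+37, 14+32, …, 48+3, 33+0) = 52
Maximum revenue is $52.
Now minimize piece count subject to staying optimal: for each k, pieces[k] = 1 + min over i with p[i]+r[k−i]=r[k] of pieces[k−i].
pieces[6] = 2
pieces[7] = 2
pieces[8] = 1
pieces[9] = 2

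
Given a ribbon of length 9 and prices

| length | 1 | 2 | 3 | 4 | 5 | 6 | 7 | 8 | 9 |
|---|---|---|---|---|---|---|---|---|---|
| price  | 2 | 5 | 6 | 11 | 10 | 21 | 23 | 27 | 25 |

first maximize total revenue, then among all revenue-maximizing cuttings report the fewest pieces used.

2

Build r[k] bottom-up: r[k] = max over allowed piece i of (p[i] + r[k−i]).
r[1] = 2
r[2] = 5
r[3] = 7  (first piece 1, then r[2]=5)
r[4] = 11
r[5] = 13  (first piece 1, then r[4]=11)
r[6] = 21
r[7] = 23  (first piece 1, then r[6]=21)
r[8] = 27
r[9] = 29  (first piece 1, then r[8]=27)
Maximum revenue is ¢29.
Now minimize piece count subject to staying optimal: for each k, pieces[k] = 1 + min over i with p[i]+r[k−i]=r[k] of pieces[k−i].
pieces[6] = 1
pieces[7] = 1
pieces[8] = 1
pieces[9] = 2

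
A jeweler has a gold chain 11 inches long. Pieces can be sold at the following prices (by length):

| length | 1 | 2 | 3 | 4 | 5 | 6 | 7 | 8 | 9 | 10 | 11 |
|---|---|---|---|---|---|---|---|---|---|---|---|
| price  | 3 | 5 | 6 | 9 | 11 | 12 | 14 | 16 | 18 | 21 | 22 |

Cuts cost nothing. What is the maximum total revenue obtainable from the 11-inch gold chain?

Let R[k] be the best obtainable value from length k. For each k, try every first piece i and keep the best of price[i] + R[k−i].
R[1] = 3
R[2] = 6  (first piece 1, then R[1]=3)
R[3] = 9  (first piece 1, then R[2]=6)
R[4] = 12  (first piece 1, then R[3]=9)
R[5] = 15  (first piece 1, then R[4]=12)
R[6] = 18  (first piece 1, then R[5]=15)
R[7] = 21  (first piece 1, then R[6]=18)
R[8] = 24  (first piece 1, then R[7]=21)
R[9] = 27  (first piece 1, then R[8]=24)
R[10] = 30  (first piece 1, then R[9]=27)
R[11] = 33  (first piece 1, then R[10]=30)
One optimal cutting: 1 + 1 + 1 + 1 + 1 + 1 + 1 + 1 + 1 + 1 + 1 → $3 + $3 + $3 + $3 + $3 + $3 + $3 + $3 + $3 + $3 + $3 = $33.

33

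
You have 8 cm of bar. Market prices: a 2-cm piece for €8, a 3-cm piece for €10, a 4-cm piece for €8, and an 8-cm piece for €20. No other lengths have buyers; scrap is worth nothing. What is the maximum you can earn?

32

Let r[k] be the best obtainable value from length k. For each k, try every first piece i and keep the best of price[i] + r[k−i].
r[1] = 0
r[2] = 8
r[3] = max(8+0, 10+0) = 10
r[4] = max(8+8, 10+0, 8+0) = 16
r[5] = max(8+10, 10+8, 8+0) = 18
r[6] = max(8+16, 10+10, 8+8) = 24
r[7] = max(8+18, 10+16, 8+10) = 26
r[8] = max(8+24, 10+18, 8+16, 20+0) = 32
One optimal cutting: 2 + 2 + 2 + 2 → €32.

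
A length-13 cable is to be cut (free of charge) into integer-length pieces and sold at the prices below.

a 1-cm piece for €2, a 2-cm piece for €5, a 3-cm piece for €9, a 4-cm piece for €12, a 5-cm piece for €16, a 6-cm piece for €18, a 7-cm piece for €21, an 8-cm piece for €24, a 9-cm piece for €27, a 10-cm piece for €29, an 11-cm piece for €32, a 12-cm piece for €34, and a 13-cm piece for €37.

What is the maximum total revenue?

41

Build best[k] bottom-up: best[k] = max over allowed piece i of (p[i] + best[k−i]).
best[1] = 2
best[2] = max(2+2, 5+0) = 5
best[3] = max(2+5, 5+2, 9+0) = 9
best[4] = max(2+9, 5+5, 9+2, 12+0) = 12
best[5] = max(2+12, 5+9, 9+5, 12+2, 16+0) = 16
best[6] = max(2+16, 5+12, 9+9, 12+5, 16+2, 18+0) = 18
best[7] = max(2+18, 5+16, 9+12, …, 18+2, 21+0) = 21
best[8] = max(2+21, 5+18, 9+16, …, 21+2, 24+0) = 25
best[9] = max(2+25, 5+21, 9+18, …, 24+2, 27+0) = 28
best[10] = max(2+28, 5+25, 9+21, …, 27+2, 29+0) = 32
best[11] = max(2+32, 5+28, 9+25, …, 29+2, 32+0) = 34
best[12] = max(2+34, 5+32, 9+28, …, 32+2, 34+0) = 37
best[13] = max(2+37, 5+34, 9+32, …, 34+2, 37+0) = 41
One optimal cutting: 5 + 5 + 3 → €16 + €16 + €9 = €41.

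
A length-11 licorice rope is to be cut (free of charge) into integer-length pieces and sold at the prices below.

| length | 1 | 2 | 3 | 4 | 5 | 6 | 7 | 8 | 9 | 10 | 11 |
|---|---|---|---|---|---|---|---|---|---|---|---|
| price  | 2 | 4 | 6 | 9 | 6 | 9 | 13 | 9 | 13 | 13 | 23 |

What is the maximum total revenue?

24

Let R[k] be the best obtainable value from length k. For each k, try every first piece i and keep the best of price[i] + R[k−i].
R[1] = 2
R[2] = max(2+2, 4+0) = 4
R[3] = max(2+4, 4+2, 6+0) = 6
R[4] = max(2+6, 4+4, 6+2, 9+0) = 9
R[5] = max(2+9, 4+6, 6+4, 9+2, 6+0) = 11
R[6] = max(2+11, 4+9, 6+6, 9+4, 6+2, 9+0) = 13
R[7] = max(2+13, 4+11, 6+9, …, 9+2, 13+0) = 15
R[8] = max(2+15, 4+13, 6+11, …, 13+2, 9+0) = 18
R[9] = max(2+18, 4+15, 6+13, …, 9+2, 13+0) = 20
R[10] = max(2+20, 4+18, 6+15, …, 13+2, 13+0) = 22
R[11] = max(2+22, 4+20, 6+18, …, 13+2, 23+0) = 24
One optimal cutting: 4 + 4 + 1 + 1 + 1 → ¢9 + ¢9 + ¢2 + ¢2 + ¢2 = ¢24.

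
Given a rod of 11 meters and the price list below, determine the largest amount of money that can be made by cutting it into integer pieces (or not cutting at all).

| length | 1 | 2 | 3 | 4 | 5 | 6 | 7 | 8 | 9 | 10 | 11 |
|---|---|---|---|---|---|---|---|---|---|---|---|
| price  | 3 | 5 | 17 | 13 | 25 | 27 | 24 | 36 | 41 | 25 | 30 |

Build R[k] bottom-up: R[k] = max over allowed piece i of (p[i] + R[k−i]).
R[1] = 3
R[2] = 6  (first piece 1, then R[1]=3)
R[3] = 17
R[4] = 20  (first piece 1, then R[3]=17)
R[5] = 25
R[6] = 34  (first piece 3, then R[3]=17)
R[7] = 37  (first piece 1, then R[6]=34)
R[8] = 42  (first piece 3, then R[5]=25)
R[9] = 51  (first piece 3, then R[6]=34)
R[10] = 54  (first piece 1, then R[9]=51)
R[11] = 59  (first piece 3, then R[8]=42)
One optimal cutting: 5 + 3 + 3 → 25 + 17 + 17 = 59.

59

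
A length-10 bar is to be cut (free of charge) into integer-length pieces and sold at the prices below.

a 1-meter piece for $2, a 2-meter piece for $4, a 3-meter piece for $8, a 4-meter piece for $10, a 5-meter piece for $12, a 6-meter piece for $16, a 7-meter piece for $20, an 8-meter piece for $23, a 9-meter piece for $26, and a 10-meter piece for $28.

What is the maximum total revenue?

28

Build r[k] bottom-up: r[k] = max over allowed piece i of (p[i] + r[k−i]).
r[1] = 2
r[2] = max(2+2, 4+0) = 4
r[3] = max(2+4, 4+2, 8+0) = 8
r[4] = max(2+8, 4+4, 8+2, 10+0) = 10
r[5] = max(2+10, 4+8, 8+4, 10+2, 12+0) = 12
r[6] = max(2+12, 4+10, 8+8, 10+4, 12+2, 16+0) = 16
r[7] = max(2+16, 4+12, 8+10, …, 16+2, 20+0) = 20
r[8] = max(2+20, 4+16, 8+12, …, 20+2, 23+0) = 23
r[9] = max(2+23, 4+20, 8+16, …, 23+2, 26+0) = 26
r[10] = max(2+26, 4+23, 8+20, …, 26+2, 28+0) = 28
One optimal cutting: 9 + 1 → $26 + $2 = $28.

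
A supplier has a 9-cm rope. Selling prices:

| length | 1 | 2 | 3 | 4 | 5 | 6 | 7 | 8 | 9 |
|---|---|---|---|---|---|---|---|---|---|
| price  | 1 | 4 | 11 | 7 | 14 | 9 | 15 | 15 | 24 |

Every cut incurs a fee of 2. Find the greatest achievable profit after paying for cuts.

29

Let r[k] be the best obtainable value from length k. For each k, try every first piece i and keep the best of price[i] + r[k−i] minus the 2 cut fee when i<k.
r[1] = 1
r[2] = 4
r[3] = 11
r[4] = 10  (first piece 1, then r[3]=11)
r[5] = 14
r[6] = 20  (first piece 3, then r[3]=11)
r[7] = 19  (first piece 1, then r[6]=20)
r[8] = 23  (first piece 3, then r[5]=14)
r[9] = 29  (first piece 3, then r[6]=20)
One optimal plan: pieces 3 + 3 + 3 (2 cuts) → 33 − 4 = 29.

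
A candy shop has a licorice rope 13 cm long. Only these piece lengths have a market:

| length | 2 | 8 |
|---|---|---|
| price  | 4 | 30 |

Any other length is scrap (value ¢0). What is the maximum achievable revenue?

38

Build f[k] bottom-up: f[k] = max over allowed piece i of (p[i] + f[k−i]).
f[1] = 0
f[2] = 4
f[3] = 4
f[4] = 8  (first piece 2, then f[2]=4)
f[5] = 8
f[6] = 12  (first piece 2, then f[4]=8)
f[7] = 12
f[8] = max(4+12, 30+0) = 30
f[9] = max(4+12, 30+0) = 30
f[10] = max(4+30, 30+4) = 34
f[11] = max(4+30, 30+4) = 34
f[12] = max(4+34, 30+8) = 38
f[13] = max(4+34, 30+8) = 38
One optimal cutting: pieces 8 + 2 + 2 with 1 cm of scrap → ¢38.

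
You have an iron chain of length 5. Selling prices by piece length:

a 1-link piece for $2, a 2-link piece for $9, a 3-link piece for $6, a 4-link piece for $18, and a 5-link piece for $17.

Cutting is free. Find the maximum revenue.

Build r[k] bottom-up: r[k] = max over allowed piece i of (p[i] + r[k−i]).
r[1] = 2
r[2] = 9
r[3] = 11  (first piece 1, then r[2]=9)
r[4] = 18  (first piece 2, then r[2]=9)
r[5] = 20  (first piece 1, then r[4]=18)
One optimal cutting: 2 + 2 + 1 → $9 + $9 + $2 = $20.

20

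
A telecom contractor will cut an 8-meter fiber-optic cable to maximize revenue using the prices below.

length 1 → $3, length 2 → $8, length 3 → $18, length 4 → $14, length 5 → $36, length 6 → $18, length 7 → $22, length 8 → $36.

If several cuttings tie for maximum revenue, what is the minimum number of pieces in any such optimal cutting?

2

Build r[k] bottom-up: r[k] = max over allowed piece i of (p[i] + r[k−i]).
r[1] = 3
r[2] = 8
r[3] = 18
r[4] = 21  (first piece 1, then r[3]=18)
r[5] = 36
r[6] = 39  (first piece 1, then r[5]=36)
r[7] = 44  (first piece 2, then r[5]=36)
r[8] = 54  (first piece 3, then r[5]=36)
Maximum revenue is $54.
Now minimize piece count subject to staying optimal: for each k, pieces[k] = 1 + min over i with p[i]+r[k−i]=r[k] of pieces[k−i].
pieces[5] = 1
pieces[6] = 2
pieces[7] = 2
pieces[8] = 2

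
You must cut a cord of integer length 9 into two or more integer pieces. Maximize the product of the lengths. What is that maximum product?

27

Let m[k] be the best product for length k (with at least one cut). For each first piece i, the rest contributes max(k−i, m[k−i]).
Small cases: m[2]=1.
m[3] = 1·max(2,1) = 1·2 = 2
m[4] = 2·max(2,1) = 2·2 = 4
m[5] = 2·max(3,2) = 2·3 = 6
m[6] = 3·max(3,2) = 3·3 = 9
m[7] = 2·max(5,6) = 2·6 = 12
m[8] = 2·max(6,9) = 2·9 = 18
m[9] = 3·max(6,9) = 3·9 = 27
One optimal split: 3 + 3 + 3; product 3·3·3 = 27.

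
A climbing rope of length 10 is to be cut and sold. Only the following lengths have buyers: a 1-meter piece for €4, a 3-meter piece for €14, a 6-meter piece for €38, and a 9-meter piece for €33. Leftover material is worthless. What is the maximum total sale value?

56

Build r[k] bottom-up: r[k] = max over allowed piece i of (p[i] + r[k−i]).
r[1] = 4
r[2] = 8  (first piece 1, then r[1]=4)
r[3] = 14
r[4] = 18  (first piece 1, then r[3]=14)
r[5] = 22  (first piece 1, then r[4]=18)
r[6] = 38
r[7] = 42  (first piece 1, then r[6]=38)
r[8] = 46  (first piece 1, then r[7]=42)
r[9] = 52  (first piece 3, then r[6]=38)
r[10] = 56  (first piece 1, then r[9]=52)
One optimal cutting: 6 + 3 + 1 → €56.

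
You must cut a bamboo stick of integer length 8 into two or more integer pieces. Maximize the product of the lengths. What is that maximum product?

Let P[k] be the best product for length k (with at least one cut). For each first piece i, the rest contributes max(k−i, P[k−i]).
P[2] = 1*max(1,0) = 1*1 = 1
P[3] = 1*max(2,1) = 1*2 = 2
P[4] = 2*max(2,1) = 2*2 = 4
P[5] = 2*max(3,2) = 2*3 = 6
P[6] = 3*max(3,2) = 3*3 = 9
P[7] = 2*max(5,6) = 2*6 = 12
P[8] = 2*max(6,9) = 2*9 = 18
One optimal split: 3 + 3 + 2; product 3*3*2 = 18.

18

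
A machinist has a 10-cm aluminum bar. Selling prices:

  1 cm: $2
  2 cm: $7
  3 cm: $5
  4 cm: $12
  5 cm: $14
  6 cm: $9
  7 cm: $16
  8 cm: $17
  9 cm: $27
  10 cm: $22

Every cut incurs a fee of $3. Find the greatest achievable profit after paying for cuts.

26

Consider every possible first cut. v[k] is the best of p[i]+v[k−i] over all sellable i≤k, charging 3 whenever i<k.
v[1] = 2
v[2] = max(2+2-3, 7+0) = 7
v[3] = max(2+7-3, 7+2-3, 5+0) = 6
v[4] = max(2+6-3, 7+7-3, 5+2-3, 12+0) = 12
v[5] = max(2+12-3, 7+6-3, 5+7-3, 12+2-3, 14+0) = 14
v[6] = max(2+14-3, 7+12-3, 5+6-3, 12+7-3, 14+2-3, 9+0) = 16
v[7] = max(2+16-3, 7+14-3, 5+12-3, …, 9+2-3, 16+0) = 18
v[8] = max(2+18-3, 7+16-3, 5+14-3, …, 16+2-3, 17+0) = 21
v[9] = max(2+21-3, 7+18-3, 5+16-3, …, 17+2-3, 27+0) = 27
v[10] = max(2+27-3, 7+21-3, 5+18-3, …, 27+2-3, 22+0) = 26
One optimal plan: pieces 9 + 1 (1 cut) → $29 − $3 = $26.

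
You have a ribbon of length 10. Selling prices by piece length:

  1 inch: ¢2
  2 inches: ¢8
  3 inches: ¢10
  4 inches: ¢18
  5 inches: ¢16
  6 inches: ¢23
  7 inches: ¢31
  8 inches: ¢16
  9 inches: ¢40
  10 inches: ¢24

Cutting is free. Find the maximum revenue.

Build R[k] bottom-up: R[k] = max over allowed piece i of (p[i] + R[k−i]).
R[1] = 2
R[2] = 8
R[3] = 10  (first piece 1, then R[2]=8)
R[4] = 18
R[5] = 20  (first piece 1, then R[4]=18)
R[6] = 26  (first piece 2, then R[4]=18)
R[7] = 31
R[8] = 36  (first piece 4, then R[4]=18)
R[9] = 40
R[10] = 44  (first piece 2, then R[8]=36)
One optimal cutting: 4 + 4 + 2 → ¢18 + ¢18 + ¢8 = ¢44.

44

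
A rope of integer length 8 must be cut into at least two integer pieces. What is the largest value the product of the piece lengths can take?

Fill P[k] for k=2..8: at each k try every first piece i and multiply by the better of (k−i) uncut or P[k−i].
Small cases: P[2]=1, P[3]=2.
P[4] = 2×max(2,1) = 2×2 = 4
P[5] = 2×max(3,2) = 2×3 = 6
P[6] = 3×max(3,2) = 3×3 = 9
P[7] = 2×max(5,6) = 2×6 = 12
P[8] = 2×max(6,9) = 2×9 = 18
One optimal split: 3 + 3 + 2; product 3×3×2 = 18.

18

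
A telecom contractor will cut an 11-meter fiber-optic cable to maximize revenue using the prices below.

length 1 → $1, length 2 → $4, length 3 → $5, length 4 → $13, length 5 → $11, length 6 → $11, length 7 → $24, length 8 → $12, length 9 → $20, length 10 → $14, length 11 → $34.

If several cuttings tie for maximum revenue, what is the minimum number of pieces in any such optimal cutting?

Let r[k] be the best obtainable value from length k. For each k, try every first piece i and keep the best of price[i] + r[k−i].
r[1] = 1
r[2] = 4
r[3] = 5  (first piece 1, then r[2]=4)
r[4] = 13
r[5] = 14  (first piece 1, then r[4]=13)
r[6] = 17  (first piece 2, then r[4]=13)
r[7] = 24
r[8] = 26  (first piece 4, then r[4]=13)
r[9] = 28  (first piece 2, then r[7]=24)
r[10] = 30  (first piece 2, then r[8]=26)
r[11] = 37  (first piece 4, then r[7]=24)
Maximum revenue is $37.
Now minimize piece count subject to staying optimal: for each k, pieces[k] = 1 + min over i with p[i]+r[k−i]=r[k] of pieces[k−i].
pieces[8] = 2
pieces[9] = 2
pieces[10] = 3
pieces[11] = 2

2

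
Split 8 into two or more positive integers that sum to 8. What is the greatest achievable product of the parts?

Define g[k] = max over 1≤i<k of i · max(k−i, g[k−i]); the inner max lets the remainder stay uncut if that's better.
g[2] = 1*max(1,0) = 1*1 = 1
g[3] = max(1*2, 2*1) = 2
g[4] = max(1*3, 2*2, 3*1) = 4
g[5] = max(1*4, 2*3, 3*2, 4*1) = 6
g[6] = max(1*6, 2*4, 3*3, 4*2, 5*1) = 9
g[7] = max(1*9, 2*6, 3*4, 4*3, 5*2, 6*1) = 12
g[8] = max(1*12, 2*9, 3*6, …, 6*2, 7*1) = 18
One optimal split: 3 + 3 + 2; product 3*3*2 = 18.

18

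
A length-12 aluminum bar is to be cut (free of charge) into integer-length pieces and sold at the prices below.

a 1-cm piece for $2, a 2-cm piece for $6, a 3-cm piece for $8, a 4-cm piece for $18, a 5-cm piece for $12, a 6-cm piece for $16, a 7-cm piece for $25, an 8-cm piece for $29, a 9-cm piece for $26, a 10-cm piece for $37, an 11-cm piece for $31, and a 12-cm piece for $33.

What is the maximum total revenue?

Consider every possible first cut. v[k] is the best of p[i]+v[k−i] over all sellable i≤k.
v[1] = 2
v[2] = max(2+2, 6+0) = 6
v[3] = max(2+6, 6+2, 8+0) = 8
v[4] = max(2+8, 6+6, 8+2, 18+0) = 18
v[5] = max(2+18, 6+8, 8+6, 18+2, 12+0) = 20
v[6] = max(2+20, 6+18, 8+8, 18+6, 12+2, 16+0) = 24
v[7] = max(2+24, 6+20, 8+18, …, 16+2, 25+0) = 26
v[8] = max(2+26, 6+24, 8+20, …, 25+2, 29+0) = 36
v[9] = max(2+36, 6+26, 8+24, …, 29+2, 26+0) = 38
v[10] = max(2+38, 6+36, 8+26, …, 26+2, 37+0) = 42
v[11] = max(2+42, 6+38, 8+36, …, 37+2, 31+0) = 44
v[12] = max(2+44, 6+42, 8+38, …, 31+2, 33+0) = 54
One optimal cutting: 4 + 4 + 4 → $18 + $18 + $18 = $54.

54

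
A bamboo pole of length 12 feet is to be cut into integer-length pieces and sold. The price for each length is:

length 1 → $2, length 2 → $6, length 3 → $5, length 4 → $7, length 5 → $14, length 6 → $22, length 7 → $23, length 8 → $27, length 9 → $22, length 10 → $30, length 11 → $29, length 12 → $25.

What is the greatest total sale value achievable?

Consider every possible first cut. v[k] is the best of p[i]+v[k−i] over all sellable i≤k.
v[1] = 2
v[2] = max(2+2, 6+0) = 6
v[3] = max(2+6, 6+2, 5+0) = 8
v[4] = max(2+8, 6+6, 5+2, 7+0) = 12
v[5] = max(2+12, 6+8, 5+6, 7+2, 14+0) = 14
v[6] = max(2+14, 6+12, 5+8, 7+6, 14+2, 22+0) = 22
v[7] = max(2+22, 6+14, 5+12, …, 22+2, 23+0) = 24
v[8] = max(2+24, 6+22, 5+14, …, 23+2, 27+0) = 28
v[9] = max(2+28, 6+24, 5+22, …, 27+2, 22+0) = 30
v[10] = max(2+30, 6+28, 5+24, …, 22+2, 30+0) = 34
v[11] = max(2+34, 6+30, 5+28, …, 30+2, 29+0) = 36
v[12] = max(2+36, 6+34, 5+30, …, 29+2, 25+0) = 44
One optimal cutting: 6 + 6 → $22 + $22 = $44.

44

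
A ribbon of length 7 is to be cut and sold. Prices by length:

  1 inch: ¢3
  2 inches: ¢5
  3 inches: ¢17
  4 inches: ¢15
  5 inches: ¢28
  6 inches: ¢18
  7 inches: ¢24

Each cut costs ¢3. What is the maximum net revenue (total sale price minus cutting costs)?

31

Let net[k] be the best obtainable value from length k. For each k, try every first piece i and keep the best of price[i] + net[k−i] minus the 3 cut fee when i<k.
net[1] = 3
net[2] = 5
net[3] = 17
net[4] = 17  (first piece 1, then net[3]=17)
net[5] = 28
net[6] = 31  (first piece 3, then net[3]=17)
net[7] = 31  (first piece 1, then net[6]=31)
One optimal plan: pieces 3 + 3 + 1 (2 cuts) → ¢37 − ¢6 = ¢31.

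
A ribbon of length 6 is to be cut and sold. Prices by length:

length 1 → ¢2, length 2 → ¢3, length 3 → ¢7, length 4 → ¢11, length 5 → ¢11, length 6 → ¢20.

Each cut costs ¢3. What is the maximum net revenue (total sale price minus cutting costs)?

20

Consider every possible first cut. r[k] is the best of p[i]+r[k−i] over all sellable i≤k, charging 3 whenever i<k.
r[1] = 2
r[2] = max(2+2-3, 3+0) = 3
r[3] = max(2+3-3, 3+2-3, 7+0) = 7
r[4] = max(2+7-3, 3+3-3, 7+2-3, 11+0) = 11
r[5] = max(2+11-3, 3+7-3, 7+3-3, 11+2-3, 11+0) = 11
r[6] = max(2+11-3, 3+11-3, 7+7-3, 11+3-3, 11+2-3, 20+0) = 20
Best is to make no cuts and sell whole for ¢20.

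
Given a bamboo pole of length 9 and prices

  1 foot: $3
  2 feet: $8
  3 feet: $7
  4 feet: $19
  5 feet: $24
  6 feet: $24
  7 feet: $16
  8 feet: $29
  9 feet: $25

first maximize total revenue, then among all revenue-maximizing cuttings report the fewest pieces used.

2

Let r[k] be the best obtainable value from length k. For each k, try every first piece i and keep the best of price[i] + r[k−i].
r[1] = 3
r[2] = max(3+3, 8+0) = 8
r[3] = max(3+8, 8+3, 7+0) = 11
r[4] = max(3+11, 8+8, 7+3, 19+0) = 19
r[5] = max(3+19, 8+11, 7+8, 19+3, 24+0) = 24
r[6] = max(3+24, 8+19, 7+11, 19+8, 24+3, 24+0) = 27
r[7] = max(3+27, 8+24, 7+19, …, 24+3, 16+0) = 32
r[8] = max(3+32, 8+27, 7+24, …, 16+3, 29+0) = 38
r[9] = max(3+38, 8+32, 7+27, …, 29+3, 25+0) = 43
Maximum revenue is $43.
Now minimize piece count subject to staying optimal: for each k, pieces[k] = 1 + min over i with p[i]+r[k−i]=r[k] of pieces[k−i].
pieces[6] = 2
pieces[7] = 2
pieces[8] = 2
pieces[9] = 2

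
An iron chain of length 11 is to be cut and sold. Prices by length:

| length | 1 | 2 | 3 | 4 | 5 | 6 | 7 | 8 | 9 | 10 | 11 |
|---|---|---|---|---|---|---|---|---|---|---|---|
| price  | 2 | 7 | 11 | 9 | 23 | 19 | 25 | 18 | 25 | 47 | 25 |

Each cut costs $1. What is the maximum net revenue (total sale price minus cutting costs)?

48

Let net[k] be the best obtainable value from length k. For each k, try every first piece i and keep the best of price[i] + net[k−i] minus the 1 cut fee when i<k.
net[1] = 2
net[2] = max(2+2-1, 7+0) = 7
net[3] = max(2+7-1, 7+2-1, 11+0) = 11
net[4] = max(2+11-1, 7+7-1, 11+2-1, 9+0) = 13
net[5] = max(2+13-1, 7+11-1, 11+7-1, 9+2-1, 23+0) = 23
net[6] = max(2+23-1, 7+13-1, 11+11-1, 9+7-1, 23+2-1, 19+0) = 24
net[7] = max(2+24-1, 7+23-1, 11+13-1, …, 19+2-1, 25+0) = 29
net[8] = max(2+29-1, 7+24-1, 11+23-1, …, 25+2-1, 18+0) = 33
net[9] = max(2+33-1, 7+29-1, 11+24-1, …, 18+2-1, 25+0) = 35
net[10] = max(2+35-1, 7+33-1, 11+29-1, …, 25+2-1, 47+0) = 47
net[11] = max(2+47-1, 7+35-1, 11+33-1, …, 47+2-1, 25+0) = 48
One optimal plan: pieces 10 + 1 (1 cut) → $49 − $1 = $48.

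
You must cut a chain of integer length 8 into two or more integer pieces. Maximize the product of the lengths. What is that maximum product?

Let prod[k] be the best product for length k (with at least one cut). For each first piece i, the rest contributes max(k−i, prod[k−i]).
prod[2] = 1·max(1,0) = 1·1 = 1
prod[3] = max(1·2, 2·1) = 2
prod[4] = max(1·3, 2·2, 3·1) = 4
prod[5] = max(1·4, 2·3, 3·2, 4·1) = 6
prod[6] = max(1·6, 2·4, 3·3, 4·2, 5·1) = 9
prod[7] = max(1·9, 2·6, 3·4, 4·3, 5·2, 6·1) = 12
prod[8] = max(1·12, 2·9, 3·6, …, 6·2, 7·1) = 18
One optimal split: 3 + 3 + 2; product 3·3·2 = 18.

18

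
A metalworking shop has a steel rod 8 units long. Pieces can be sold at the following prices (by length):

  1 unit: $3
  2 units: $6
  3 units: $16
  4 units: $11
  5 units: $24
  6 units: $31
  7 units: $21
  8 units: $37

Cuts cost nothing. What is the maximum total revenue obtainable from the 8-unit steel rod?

Build v[k] bottom-up: v[k] = max over allowed piece i of (p[i] + v[k−i]).
v[1] = 3
v[2] = max(3+3, 6+0) = 6
v[3] = max(3+6, 6+3, 16+0) = 16
v[4] = max(3+16, 6+6, 16+3, 11+0) = 19
v[5] = max(3+19, 6+16, 16+6, 11+3, 24+0) = 24
v[6] = max(3+24, 6+19, 16+16, 11+6, 24+3, 31+0) = 32
v[7] = max(3+32, 6+24, 16+19, …, 31+3, 21+0) = 35
v[8] = max(3+35, 6+32, 16+24, …, 21+3, 37+0) = 40
One optimal cutting: 5 + 3 → $24 + $16 = $40.

40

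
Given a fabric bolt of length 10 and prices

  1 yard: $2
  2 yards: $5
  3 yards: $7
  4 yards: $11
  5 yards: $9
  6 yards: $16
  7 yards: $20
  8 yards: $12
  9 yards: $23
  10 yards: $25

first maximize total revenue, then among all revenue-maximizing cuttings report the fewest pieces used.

2

Let r[k] be the best obtainable value from length k. For each k, try every first piece i and keep the best of price[i] + r[k−i].
r[1] = 2
r[2] = 5
r[3] = 7  (first piece 1, then r[2]=5)
r[4] = 11
r[5] = 13  (first piece 1, then r[4]=11)
r[6] = 16  (first piece 2, then r[4]=11)
r[7] = 20
r[8] = 22  (first piece 1, then r[7]=20)
r[9] = 25  (first piece 2, then r[7]=20)
r[10] = 27  (first piece 1, then r[9]=25)
Maximum revenue is $27.
Now minimize piece count subject to staying optimal: for each k, pieces[k] = 1 + min over i with p[i]+r[k−i]=r[k] of pieces[k−i].
pieces[7] = 1
pieces[8] = 2
pieces[9] = 2
pieces[10] = 2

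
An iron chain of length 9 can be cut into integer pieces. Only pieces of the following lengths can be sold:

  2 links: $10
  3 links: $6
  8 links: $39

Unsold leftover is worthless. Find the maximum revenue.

Build best[k] bottom-up: best[k] = max over allowed piece i of (p[i] + best[k−i]).
best[1] = 0
best[2] = 10
best[3] = 10
best[4] = 20  (first piece 2, then best[2]=10)
best[5] = 20
best[6] = 30  (first piece 2, then best[4]=20)
best[7] = 30
best[8] = 40  (first piece 2, then best[6]=30)
best[9] = 40
One optimal cutting: pieces 2 + 2 + 2 + 2 with 1 link of scrap → $40.

40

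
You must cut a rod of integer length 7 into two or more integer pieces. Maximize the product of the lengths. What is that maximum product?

12

Let prod[k] be the best product for length k (with at least one cut). For each first piece i, the rest contributes max(k−i, prod[k−i]).
prod[2] = 1*max(1,0) = 1*1 = 1
prod[3] = 1*max(2,1) = 1*2 = 2
prod[4] = 2*max(2,1) = 2*2 = 4
prod[5] = 2*max(3,2) = 2*3 = 6
prod[6] = 3*max(3,2) = 3*3 = 9
prod[7] = 2*max(5,6) = 2*6 = 12
One optimal split: 3 + 2 + 2; product 3*2*2 = 12.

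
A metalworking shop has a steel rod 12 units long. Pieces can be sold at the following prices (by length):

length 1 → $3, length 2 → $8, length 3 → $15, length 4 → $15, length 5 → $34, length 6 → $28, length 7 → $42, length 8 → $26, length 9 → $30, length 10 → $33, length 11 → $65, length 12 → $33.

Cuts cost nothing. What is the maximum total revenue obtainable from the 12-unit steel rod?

76

Consider every possible first cut. R[k] is the best of p[i]+R[k−i] over all sellable i≤k.
R[1] = 3
R[2] = 8
R[3] = 15
R[4] = 18  (first piece 1, then R[3]=15)
R[5] = 34
R[6] = 37  (first piece 1, then R[5]=34)
R[7] = 42  (first piece 2, then R[5]=34)
R[8] = 49  (first piece 3, then R[5]=34)
R[9] = 52  (first piece 1, then R[8]=49)
R[10] = 68  (first piece 5, then R[5]=34)
R[11] = 71  (first piece 1, then R[10]=68)
R[12] = 76  (first piece 2, then R[10]=68)
One optimal cutting: 5 + 5 + 2 → $34 + $34 + $8 = $76.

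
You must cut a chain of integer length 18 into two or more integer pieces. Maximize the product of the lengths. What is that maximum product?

Fill g[k] for k=2..18: at each k try every first piece i and multiply by the better of (k−i) uncut or g[k−i].
g[2] = 1*max(1,0) = 1*1 = 1
g[3] = max(1*2, 2*1) = 2
g[4] = max(1*3, 2*2, 3*1) = 4
g[5] = max(1*4, 2*3, 3*2, 4*1) = 6
g[6] = max(1*6, 2*4, 3*3, 4*2, 5*1) = 9
g[7] = max(1*9, 2*6, 3*4, 4*3, 5*2, 6*1) = 12
g[8] = max(1*12, 2*9, 3*6, …, 6*2, 7*1) = 18
g[9] = max(1*18, 2*12, 3*9, …, 7*2, 8*1) = 27
g[10] = max(1*27, 2*18, 3*12, …, 8*2, 9*1) = 36
g[11] = max(1*36, 2*27, 3*18, …, 9*2, 10*1) = 54
g[12] = max(1*54, 2*36, 3*27, …, 10*2, 11*1) = 81
g[13] = max(1*81, 2*54, 3*36, …, 11*2, 12*1) = 108
g[14] = max(1*108, 2*81, 3*54, …, 12*2, 13*1) = 162
g[15] = max(1*162, 2*108, 3*81, …, 13*2, 14*1) = 243
g[16] = max(1*243, 2*162, 3*108, …, 14*2, 15*1) = 324
g[17] = max(1*324, 2*243, 3*162, …, 15*2, 16*1) = 486
g[18] = max(1*486, 2*324, 3*243, …, 16*2, 17*1) = 729
One optimal split: 3 + 3 + 3 + 3 + 3 + 3; product 3*3*3*3*3*3 = 729.

729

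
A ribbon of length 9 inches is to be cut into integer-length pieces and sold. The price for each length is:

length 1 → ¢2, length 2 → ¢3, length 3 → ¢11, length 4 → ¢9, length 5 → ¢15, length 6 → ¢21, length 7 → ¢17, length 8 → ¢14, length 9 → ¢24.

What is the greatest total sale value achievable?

Consider every possible first cut. R[k] is the best of p[i]+R[k−i] over all sellable i≤k.
R[1] = 2
R[2] = 4  (first piece 1, then R[1]=2)
R[3] = 11
R[4] = 13  (first piece 1, then R[3]=11)
R[5] = 15  (first piece 1, then R[4]=13)
R[6] = 22  (first piece 3, then R[3]=11)
R[7] = 24  (first piece 1, then R[6]=22)
R[8] = 26  (first piece 1, then R[7]=24)
R[9] = 33  (first piece 3, then R[6]=22)
One optimal cutting: 3 + 3 + 3 → ¢11 + ¢11 + ¢11 = ¢33.

33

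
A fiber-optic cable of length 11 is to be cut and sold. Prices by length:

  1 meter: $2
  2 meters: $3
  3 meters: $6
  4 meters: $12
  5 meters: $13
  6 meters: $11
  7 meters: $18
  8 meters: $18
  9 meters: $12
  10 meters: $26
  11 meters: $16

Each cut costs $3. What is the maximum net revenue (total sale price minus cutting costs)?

27

Let v[k] be the best obtainable value from length k. For each k, try every first piece i and keep the best of price[i] + v[k−i] minus the 3 cut fee when i<k.
v[1] = 2
v[2] = max(2+2-3, 3+0) = 3
v[3] = max(2+3-3, 3+2-3, 6+0) = 6
v[4] = max(2+6-3, 3+3-3, 6+2-3, 12+0) = 12
v[5] = max(2+12-3, 3+6-3, 6+3-3, 12+2-3, 13+0) = 13
v[6] = max(2+13-3, 3+12-3, 6+6-3, 12+3-3, 13+2-3, 11+0) = 12
v[7] = max(2+12-3, 3+13-3, 6+12-3, …, 11+2-3, 18+0) = 18
v[8] = max(2+18-3, 3+12-3, 6+13-3, …, 18+2-3, 18+0) = 21
v[9] = max(2+21-3, 3+18-3, 6+12-3, …, 18+2-3, 12+0) = 22
v[10] = max(2+22-3, 3+21-3, 6+18-3, …, 12+2-3, 26+0) = 26
v[11] = max(2+26-3, 3+22-3, 6+21-3, …, 26+2-3, 16+0) = 27
One optimal plan: pieces 7 + 4 (1 cut) → $30 − $3 = $27.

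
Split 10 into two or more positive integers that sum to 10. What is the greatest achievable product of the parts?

36

Define m[k] = max over 1≤i<k of i · max(k−i, m[k−i]); the inner max lets the remainder stay uncut if that's better.
m[2] = 1*max(1,0) = 1*1 = 1
m[3] = 1*max(2,1) = 1*2 = 2
m[4] = 2*max(2,1) = 2*2 = 4
m[5] = 2*max(3,2) = 2*3 = 6
m[6] = 3*max(3,2) = 3*3 = 9
m[7] = 2*max(5,6) = 2*6 = 12
m[8] = 2*max(6,9) = 2*9 = 18
m[9] = 3*max(6,9) = 3*9 = 27
m[10] = 2*max(8,18) = 2*18 = 36
One optimal split: 3 + 3 + 2 + 2; product 3*3*2*2 = 36.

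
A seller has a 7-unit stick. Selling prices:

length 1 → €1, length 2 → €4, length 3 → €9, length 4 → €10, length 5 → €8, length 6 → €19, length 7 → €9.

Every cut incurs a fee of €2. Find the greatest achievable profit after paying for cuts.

18

Let r[k] be the best obtainable value from length k. For each k, try every first piece i and keep the best of price[i] + r[k−i] minus the 2 cut fee when i<k.
r[1] = 1
r[2] = 4
r[3] = 9
r[4] = 10
r[5] = 11  (first piece 2, then r[3]=9)
r[6] = 19
r[7] = 18  (first piece 1, then r[6]=19)
One optimal plan: pieces 6 + 1 (1 cut) → €20 − €2 = €18.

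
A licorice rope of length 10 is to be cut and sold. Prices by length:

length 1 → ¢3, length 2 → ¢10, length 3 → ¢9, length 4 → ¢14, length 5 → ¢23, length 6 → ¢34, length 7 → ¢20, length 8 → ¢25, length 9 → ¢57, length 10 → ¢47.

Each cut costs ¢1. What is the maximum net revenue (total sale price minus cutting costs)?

59

Build net[k] bottom-up: net[k] = max over allowed piece i of (p[i] + net[k−i]) − 1 per cut.
net[1] = 3
net[2] = max(3+3-1, 10+0) = 10
net[3] = max(3+10-1, 10+3-1, 9+0) = 12
net[4] = max(3+12-1, 10+10-1, 9+3-1, 14+0) = 19
net[5] = max(3+19-1, 10+12-1, 9+10-1, 14+3-1, 23+0) = 23
net[6] = max(3+23-1, 10+19-1, 9+12-1, 14+10-1, 23+3-1, 34+0) = 34
net[7] = max(3+34-1, 10+23-1, 9+19-1, …, 34+3-1, 20+0) = 36
net[8] = max(3+36-1, 10+34-1, 9+23-1, …, 20+3-1, 25+0) = 43
net[9] = max(3+43-1, 10+36-1, 9+34-1, …, 25+3-1, 57+0) = 57
net[10] = max(3+57-1, 10+43-1, 9+36-1, …, 57+3-1, 47+0) = 59
One optimal plan: pieces 9 + 1 (1 cut) → ¢60 − ¢1 = ¢59.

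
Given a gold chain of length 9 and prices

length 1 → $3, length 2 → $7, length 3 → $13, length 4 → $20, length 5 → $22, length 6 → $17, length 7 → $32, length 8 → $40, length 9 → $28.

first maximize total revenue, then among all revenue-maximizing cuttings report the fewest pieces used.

Consider every possible first cut. r[k] is the best of p[i]+r[k−i] over all sellable i≤k.
r[1] = 3
r[2] = 7
r[3] = 13
r[4] = 20
r[5] = 23  (first piece 1, then r[4]=20)
r[6] = 27  (first piece 2, then r[4]=20)
r[7] = 33  (first piece 3, then r[4]=20)
r[8] = 40  (first piece 4, then r[4]=20)
r[9] = 43  (first piece 1, then r[8]=40)
Maximum revenue is $43.
Now minimize piece count subject to staying optimal: for each k, pieces[k] = 1 + min over i with p[i]+r[k−i]=r[k] of pieces[k−i].
pieces[6] = 2
pieces[7] = 2
pieces[8] = 1
pieces[9] = 2

2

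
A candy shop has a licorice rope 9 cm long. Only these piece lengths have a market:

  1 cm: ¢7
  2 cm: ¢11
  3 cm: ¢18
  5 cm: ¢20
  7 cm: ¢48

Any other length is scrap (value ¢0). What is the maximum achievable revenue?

63

Consider every possible first cut. r[k] is the best of p[i]+r[k−i] over all sellable i≤k.
r[1] = 7
r[2] = 14  (first piece 1, then r[1]=7)
r[3] = 21  (first piece 1, then r[2]=14)
r[4] = 28  (first piece 1, then r[3]=21)
r[5] = 35  (first piece 1, then r[4]=28)
r[6] = 42  (first piece 1, then r[5]=35)
r[7] = 49  (first piece 1, then r[6]=42)
r[8] = 56  (first piece 1, then r[7]=49)
r[9] = 63  (first piece 1, then r[8]=56)
One optimal cutting: 1 + 1 + 1 + 1 + 1 + 1 + 1 + 1 + 1 → ¢63.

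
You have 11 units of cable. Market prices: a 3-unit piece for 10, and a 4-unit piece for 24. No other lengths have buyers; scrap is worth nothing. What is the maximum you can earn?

Consider every possible first cut. best[k] is the best of p[i]+best[k−i] over all sellable i≤k.
best[1] = 0
best[2] = 0
best[3] = 10
best[4] = 24
best[5] = 24
best[6] = 24
best[7] = 34  (first piece 3, then best[4]=24)
best[8] = 48  (first piece 4, then best[4]=24)
best[9] = 48
best[10] = 48
best[11] = 58  (first piece 3, then best[8]=48)
One optimal cutting: 4 + 4 + 3 → 58.

58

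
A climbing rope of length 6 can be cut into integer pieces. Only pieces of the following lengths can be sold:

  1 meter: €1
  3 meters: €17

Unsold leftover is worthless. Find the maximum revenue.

Build f[k] bottom-up: f[k] = max over allowed piece i of (p[i] + f[k−i]).
f[1] = 1
f[2] = 2  (first piece 1, then f[1]=1)
f[3] = 17
f[4] = 18  (first piece 1, then f[3]=17)
f[5] = 19  (first piece 1, then f[4]=18)
f[6] = 34  (first piece 3, then f[3]=17)
One optimal cutting: 3 + 3 → €34.

34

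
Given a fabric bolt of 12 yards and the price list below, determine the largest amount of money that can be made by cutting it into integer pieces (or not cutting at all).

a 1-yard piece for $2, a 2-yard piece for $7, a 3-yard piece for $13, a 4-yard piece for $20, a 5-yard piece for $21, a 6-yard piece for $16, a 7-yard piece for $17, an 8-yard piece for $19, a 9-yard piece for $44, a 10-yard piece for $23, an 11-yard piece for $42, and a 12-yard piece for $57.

60

Let v[k] be the best obtainable value from length k. For each k, try every first piece i and keep the best of price[i] + v[k−i].
v[1] = 2
v[2] = max(2+2, 7+0) = 7
v[3] = max(2+7, 7+2, 13+0) = 13
v[4] = max(2+13, 7+7, 13+2, 20+0) = 20
v[5] = max(2+20, 7+13, 13+7, 20+2, 21+0) = 22
v[6] = max(2+22, 7+20, 13+13, 20+7, 21+2, 16+0) = 27
v[7] = max(2+27, 7+22, 13+20, …, 16+2, 17+0) = 33
v[8] = max(2+33, 7+27, 13+22, …, 17+2, 19+0) = 40
v[9] = max(2+40, 7+33, 13+27, …, 19+2, 44+0) = 44
v[10] = max(2+44, 7+40, 13+33, …, 44+2, 23+0) = 47
v[11] = max(2+47, 7+44, 13+40, …, 23+2, 42+0) = 53
v[12] = max(2+53, 7+47, 13+44, …, 42+2, 57+0) = 60
One optimal cutting: 4 + 4 + 4 → $20 + $20 + $20 = $60.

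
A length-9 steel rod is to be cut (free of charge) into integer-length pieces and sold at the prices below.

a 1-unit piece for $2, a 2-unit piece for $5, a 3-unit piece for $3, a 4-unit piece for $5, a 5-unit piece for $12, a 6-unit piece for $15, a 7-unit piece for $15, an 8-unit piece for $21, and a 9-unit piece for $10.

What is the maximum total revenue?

Consider every possible first cut. R[k] is the best of p[i]+R[k−i] over all sellable i≤k.
R[1] = 2
R[2] = 5
R[3] = 7  (first piece 1, then R[2]=5)
R[4] = 10  (first piece 2, then R[2]=5)
R[5] = 12  (first piece 1, then R[4]=10)
R[6] = 15  (first piece 2, then R[4]=10)
R[7] = 17  (first piece 1, then R[6]=15)
R[8] = 21
R[9] = 23  (first piece 1, then R[8]=21)
One optimal cutting: 8 + 1 → $21 + $2 = $23.

23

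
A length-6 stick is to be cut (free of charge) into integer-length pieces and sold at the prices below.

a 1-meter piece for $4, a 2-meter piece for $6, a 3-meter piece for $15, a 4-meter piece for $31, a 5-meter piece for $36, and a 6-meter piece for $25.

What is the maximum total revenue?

40

Let best[k] be the best obtainable value from length k. For each k, try every first piece i and keep the best of price[i] + best[k−i].
best[1] = 4
best[2] = max(4+4, 6+0) = 8
best[3] = max(4+8, 6+4, 15+0) = 15
best[4] = max(4+15, 6+8, 15+4, 31+0) = 31
best[5] = max(4+31, 6+15, 15+8, 31+4, 36+0) = 36
best[6] = max(4+36, 6+31, 15+15, 31+8, 36+4, 25+0) = 40
One optimal cutting: 5 + 1 → $36 + $4 = $40.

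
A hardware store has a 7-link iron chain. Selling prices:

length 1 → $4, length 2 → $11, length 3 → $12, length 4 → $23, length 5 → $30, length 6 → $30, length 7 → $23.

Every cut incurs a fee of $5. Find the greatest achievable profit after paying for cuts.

36

Consider every possible first cut. r[k] is the best of p[i]+r[k−i] over all sellable i≤k, charging 5 whenever i<k.
r[1] = 4
r[2] = 11
r[3] = 12
r[4] = 23
r[5] = 30
r[6] = 30
r[7] = 36  (first piece 2, then r[5]=30)
One optimal plan: pieces 5 + 2 (1 cut) → $41 − $5 = $36.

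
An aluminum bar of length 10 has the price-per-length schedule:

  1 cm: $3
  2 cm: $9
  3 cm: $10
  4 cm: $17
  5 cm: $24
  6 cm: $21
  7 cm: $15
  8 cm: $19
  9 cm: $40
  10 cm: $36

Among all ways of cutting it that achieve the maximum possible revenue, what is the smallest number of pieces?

Let r[k] be the best obtainable value from length k. For each k, try every first piece i and keep the best of price[i] + r[k−i].
r[1] = 3
r[2] = 9
r[3] = 12  (first piece 1, then r[2]=9)
r[4] = 18  (first piece 2, then r[2]=9)
r[5] = 24
r[6] = 27  (first piece 1, then r[5]=24)
r[7] = 33  (first piece 2, then r[5]=24)
r[8] = 36  (first piece 1, then r[7]=33)
r[9] = 42  (first piece 2, then r[7]=33)
r[10] = 48  (first piece 5, then r[5]=24)
Maximum revenue is $48.
Now minimize piece count subject to staying optimal: for each k, pieces[k] = 1 + min over i with p[i]+r[k−i]=r[k] of pieces[k−i].
pieces[7] = 2
pieces[8] = 3
pieces[9] = 3
pieces[10] = 2

2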